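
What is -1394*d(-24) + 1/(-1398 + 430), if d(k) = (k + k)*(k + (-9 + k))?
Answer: -3691936513/968 ≈ -3.8140e+6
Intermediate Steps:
d(k) = 2*k*(-9 + 2*k) (d(k) = (2*k)*(-9 + 2*k) = 2*k*(-9 + 2*k))
-1394*d(-24) + 1/(-1398 + 430) = -2788*(-24)*(-9 + 2*(-24)) + 1/(-1398 + 430) = -2788*(-24)*(-9 - 48) + 1/(-968) = -2788*(-24)*(-57) - 1/968 = -1394*2736 - 1/968 = -3813984 - 1/968 = -3691936513/968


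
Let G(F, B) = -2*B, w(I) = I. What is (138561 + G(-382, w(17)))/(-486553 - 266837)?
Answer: -138527/753390 ≈ -0.18387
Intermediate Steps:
(138561 + G(-382, w(17)))/(-486553 - 266837) = (138561 - 2*17)/(-486553 - 266837) = (138561 - 34)/(-753390) = 138527*(-1/753390) = -138527/753390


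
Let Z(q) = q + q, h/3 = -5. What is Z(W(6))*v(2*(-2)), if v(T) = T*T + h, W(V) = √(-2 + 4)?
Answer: 2*√2 ≈ 2.8284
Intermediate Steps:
W(V) = √2
h = -15 (h = 3*(-5) = -15)
v(T) = -15 + T² (v(T) = T*T - 15 = T² - 15 = -15 + T²)
Z(q) = 2*q
Z(W(6))*v(2*(-2)) = (2*√2)*(-15 + (2*(-2))²) = (2*√2)*(-15 + (-4)²) = (2*√2)*(-15 + 16) = (2*√2)*1 = 2*√2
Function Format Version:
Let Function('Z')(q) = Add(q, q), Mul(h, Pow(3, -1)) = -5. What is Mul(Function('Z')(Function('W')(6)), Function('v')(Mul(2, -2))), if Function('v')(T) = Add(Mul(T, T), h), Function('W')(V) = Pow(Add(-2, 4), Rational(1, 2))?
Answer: Mul(2, Pow(2, Rational(1, 2))) ≈ 2.8284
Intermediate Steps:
Function('W')(V) = Pow(2, Rational(1, 2))
h = -15 (h = Mul(3, -5) = -15)
Function('v')(T) = Add(-15, Pow(T, 2)) (Function('v')(T) = Add(Mul(T, T), -15) = Add(Pow(T, 2), -15) = Add(-15, Pow(T, 2)))
Function('Z')(q) = Mul(2, q)
Mul(Function('Z')(Function('W')(6)), Function('v')(Mul(2, -2))) = Mul(Mul(2, Pow(2, Rational(1, 2))), Add(-15, Pow(Mul(2, -2), 2))) = Mul(Mul(2, Pow(2, Rational(1, 2))), Add(-15, Pow(-4, 2))) = Mul(Mul(2, Pow(2, Rational(1, 2))), Add(-15, 16)) = Mul(Mul(2, Pow(2, Rational(1, 2))), 1) = Mul(2, Pow(2, Rational(1, 2)))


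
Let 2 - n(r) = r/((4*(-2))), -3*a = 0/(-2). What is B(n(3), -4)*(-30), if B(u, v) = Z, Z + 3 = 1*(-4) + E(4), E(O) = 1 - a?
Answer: 180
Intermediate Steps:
a = 0 (a = -0/(-2) = -0*(-1)/2 = -1/3*0 = 0)
E(O) = 1 (E(O) = 1 - 1*0 = 1 + 0 = 1)
n(r) = 2 + r/8 (n(r) = 2 - r/(4*(-2)) = 2 - r/(-8) = 2 - r*(-1)/8 = 2 - (-1)*r/8 = 2 + r/8)
Z = -6 (Z = -3 + (1*(-4) + 1) = -3 + (-4 + 1) = -3 - 3 = -6)
B(u, v) = -6
B(n(3), -4)*(-30) = -6*(-30) = 180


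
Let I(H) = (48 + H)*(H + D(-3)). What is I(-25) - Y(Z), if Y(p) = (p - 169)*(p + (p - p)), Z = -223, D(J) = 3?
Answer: -87922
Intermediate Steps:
I(H) = (3 + H)*(48 + H) (I(H) = (48 + H)*(H + 3) = (48 + H)*(3 + H) = (3 + H)*(48 + H))
Y(p) = p*(-169 + p) (Y(p) = (-169 + p)*(p + (p - p)) = (-169 + p)*(p + 0) = (-169 + p)*p = p*(-169 + p))
I(-25) - Y(Z) = (144 + (-25)**2 + 51*(-25)) - (-223)*(-169 - 223) = (144 + 625 - 1275) - (-223)*(-392) = -506 - 1*87416 = -506 - 87416 = -87922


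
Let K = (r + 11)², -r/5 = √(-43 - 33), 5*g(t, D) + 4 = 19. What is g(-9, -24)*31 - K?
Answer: 1872 + 220*I*√19 ≈ 1872.0 + 958.96*I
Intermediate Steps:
g(t, D) = 3 (g(t, D) = -⅘ + (⅕)*19 = -⅘ + 19/5 = 3)
r = -10*I*√19 (r = -5*√(-43 - 33) = -10*I*√19 ≈ -43.589*I)
K = (11 - 10*I*√19)² (K = (-10*I*√19 + 11)² = (11 - 10*I*√19)² ≈ -1779.0 - 958.96*I)
g(-9, -24)*31 - K = 3*31 - (11 - 10*I*√19)² = 93 - (11 - 10*I*√19)²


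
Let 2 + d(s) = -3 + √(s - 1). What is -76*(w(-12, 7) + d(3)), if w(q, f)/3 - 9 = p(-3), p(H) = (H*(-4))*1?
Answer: -4408 - 76*√2 ≈ -4515.5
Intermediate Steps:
p(H) = -4*H (p(H) = -4*H*1 = -4*H)
w(q, f) = 63 (w(q, f) = 27 + 3*(-4*(-3)) = 27 + 3*12 = 27 + 36 = 63)
d(s) = -5 + √(-1 + s) (d(s) = -2 + (-3 + √(s - 1)) = -2 + (-3 + √(-1 + s)) = -5 + √(-1 + s))
-76*(w(-12, 7) + d(3)) = -76*(63 + (-5 + √(-1 + 3))) = -76*(63 + (-5 + √2)) = -76*(58 + √2) = -4408 - 76*√2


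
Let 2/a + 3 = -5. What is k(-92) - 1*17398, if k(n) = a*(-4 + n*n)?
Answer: -19513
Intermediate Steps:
a = -¼ (a = 2/(-3 - 5) = 2/(-8) = 2*(-⅛) = -¼ ≈ -0.25000)
k(n) = 1 - n²/4 (k(n) = -(-4 + n*n)/4 = -(-4 + n²)/4 = 1 - n²/4)
k(-92) - 1*17398 = (1 - ¼*(-92)²) - 1*17398 = (1 - ¼*8464) - 17398 = (1 - 2116) - 17398 = -2115 - 17398 = -19513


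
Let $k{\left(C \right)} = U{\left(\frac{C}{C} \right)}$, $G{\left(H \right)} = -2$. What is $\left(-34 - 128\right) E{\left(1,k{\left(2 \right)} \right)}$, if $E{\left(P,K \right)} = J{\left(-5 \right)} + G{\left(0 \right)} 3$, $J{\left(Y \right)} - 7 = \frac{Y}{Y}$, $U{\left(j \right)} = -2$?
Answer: $-324$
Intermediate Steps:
$J{\left(Y \right)} = 8$ ($J{\left(Y \right)} = 7 + \frac{Y}{Y} = 7 + 1 = 8$)
$k{\left(C \right)} = -2$
$E{\left(P,K \right)} = 2$ ($E{\left(P,K \right)} = 8 - 6 = 2$)
$\left(-34 - 128\right) E{\left(1,k{\left(2 \right)} \right)} = \left(-34 - 128\right) 2 = \left(-162\right) 2 = -324$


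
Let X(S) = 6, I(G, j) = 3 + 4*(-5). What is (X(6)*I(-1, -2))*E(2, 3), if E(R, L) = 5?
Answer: -510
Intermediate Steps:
I(G, j) = -17 (I(G, j) = 3 - 20 = -17)
(X(6)*I(-1, -2))*E(2, 3) = (6*(-17))*5 = -102*5 = -510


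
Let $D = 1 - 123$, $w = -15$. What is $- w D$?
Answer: $-1830$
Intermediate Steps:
$D = -122$ ($D = 1 - 123 = -122$)
$- w D = - \left(-15\right) \left(-122\right) = \left(-1\right) 1830 = -1830$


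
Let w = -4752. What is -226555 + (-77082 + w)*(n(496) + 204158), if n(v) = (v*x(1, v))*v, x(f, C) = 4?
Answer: -97237185703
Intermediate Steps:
n(v) = 4*v² (n(v) = (v*4)*v = (4*v)*v = 4*v²)
-226555 + (-77082 + w)*(n(496) + 204158) = -226555 + (-77082 - 4752)*(4*496² + 204158) = -226555 - 81834*(4*246016 + 204158) = -226555 - 81834*(984064 + 204158) = -226555 - 81834*1188222 = -226555 - 97236959148 = -97237185703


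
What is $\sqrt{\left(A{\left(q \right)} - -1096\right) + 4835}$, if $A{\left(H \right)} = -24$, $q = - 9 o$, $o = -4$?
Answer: $\sqrt{5907} \approx 76.857$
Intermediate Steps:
$q = 36$ ($q = \left(-9\right) \left(-4\right) = 36$)
$\sqrt{\left(A{\left(q \right)} - -1096\right) + 4835} = \sqrt{\left(-24 - -1096\right) + 4835} = \sqrt{\left(-24 + 1096\right) + 4835} = \sqrt{1072 + 4835} = \sqrt{5907}$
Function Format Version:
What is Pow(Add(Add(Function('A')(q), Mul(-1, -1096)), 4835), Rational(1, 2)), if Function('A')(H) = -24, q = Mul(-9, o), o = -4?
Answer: Pow(5907, Rational(1, 2)) ≈ 76.857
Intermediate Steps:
q = 36 (q = Mul(-9, -4) = 36)
Pow(Add(Add(Function('A')(q), Mul(-1, -1096)), 4835), Rational(1, 2)) = Pow(Add(Add(-24, Mul(-1, -1096)), 4835), Rational(1, 2)) = Pow(Add(Add(-24, 1096), 4835), Rational(1, 2)) = Pow(Add(1072, 4835), Rational(1, 2)) = Pow(5907, Rational(1, 2))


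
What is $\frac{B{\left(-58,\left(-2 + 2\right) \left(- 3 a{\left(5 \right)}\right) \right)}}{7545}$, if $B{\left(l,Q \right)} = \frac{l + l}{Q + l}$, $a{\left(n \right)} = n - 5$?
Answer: $\frac{2}{7545} \approx 0.00026508$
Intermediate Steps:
$a{\left(n \right)} = -5 + n$
$B{\left(l,Q \right)} = \frac{2 l}{Q + l}$
$\frac{B{\left(-58,\left(-2 + 2\right) \left(- 3 a{\left(5 \right)}\right) \right)}}{7545} = \frac{2 \left(-58\right) \frac{1}{\left(-2 + 2\right) \left(- 3 \left(-5 + 5\right)\right) - 58}}{7545} = 2 \left(-58\right) \frac{1}{0 \left(\left(-3\right) 0\right) - 58} \cdot \frac{1}{7545} = 2 \left(-58\right) \frac{1}{0 \cdot 0 - 58} \cdot \frac{1}{7545} = 2 \left(-58\right) \frac{1}{0 - 58} \cdot \frac{1}{7545} = 2 \left(-58\right) \frac{1}{-58} \cdot \frac{1}{7545} = 2 \left(-58\right) \left(- \frac{1}{58}\right) \frac{1}{7545} = 2 \cdot \frac{1}{7545} = \frac{2}{7545}$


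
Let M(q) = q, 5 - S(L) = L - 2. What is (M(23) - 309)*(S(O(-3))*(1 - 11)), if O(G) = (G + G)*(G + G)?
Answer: -82940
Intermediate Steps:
O(G) = 4*G² (O(G) = (2*G)*(2*G) = 4*G²)
S(L) = 7 - L (S(L) = 5 - (L - 2) = 5 - (-2 + L) = 5 + (2 - L) = 7 - L)
(M(23) - 309)*(S(O(-3))*(1 - 11)) = (23 - 309)*((7 - 4*(-3)²)*(1 - 11)) = -286*(7 - 4*9)*(-10) = -286*(7 - 1*36)*(-10) = -286*(7 - 36)*(-10) = -(-8294)*(-10) = -286*290 = -82940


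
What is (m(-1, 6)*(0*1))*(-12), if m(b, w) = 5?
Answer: 0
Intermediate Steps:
(m(-1, 6)*(0*1))*(-12) = (5*(0*1))*(-12) = (5*0)*(-12) = 0*(-12) = 0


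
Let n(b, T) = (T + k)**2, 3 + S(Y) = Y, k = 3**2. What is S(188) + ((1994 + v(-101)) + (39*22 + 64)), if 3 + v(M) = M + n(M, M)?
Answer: 11461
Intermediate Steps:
k = 9
S(Y) = -3 + Y
n(b, T) = (9 + T)**2 (n(b, T) = (T + 9)**2 = (9 + T)**2)
v(M) = -3 + M + (9 + M)**2 (v(M) = -3 + (M + (9 + M)**2) = -3 + M + (9 + M)**2)
S(188) + ((1994 + v(-101)) + (39*22 + 64)) = (-3 + 188) + ((1994 + (-3 - 101 + (9 - 101)**2)) + (39*22 + 64)) = 185 + ((1994 + (-3 - 101 + (-92)**2)) + (858 + 64)) = 185 + ((1994 + (-3 - 101 + 8464)) + 922) = 185 + ((1994 + 8360) + 922) = 185 + (10354 + 922) = 185 + 11276 = 11461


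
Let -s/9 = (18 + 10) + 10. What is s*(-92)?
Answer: 31464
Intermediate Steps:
s = -342 (s = -9*((18 + 10) + 10) = -9*(28 + 10) = -9*38 = -342)
s*(-92) = -342*(-92) = 31464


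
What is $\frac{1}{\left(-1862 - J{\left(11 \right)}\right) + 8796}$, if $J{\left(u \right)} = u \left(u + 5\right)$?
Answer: $\frac{1}{6758} \approx 0.00014797$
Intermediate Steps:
$J{\left(u \right)} = u \left(5 + u\right)$
$\frac{1}{\left(-1862 - J{\left(11 \right)}\right) + 8796} = \frac{1}{\left(-1862 - 11 \left(5 + 11\right)\right) + 8796} = \frac{1}{\left(-1862 - 11 \cdot 16\right) + 8796} = \frac{1}{\left(-1862 - 176\right) + 8796} = \frac{1}{-2038 + 8796} = \frac{1}{6758}$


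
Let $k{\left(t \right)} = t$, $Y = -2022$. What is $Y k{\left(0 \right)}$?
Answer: $0$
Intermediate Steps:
$Y k{\left(0 \right)} = \left(-2022\right) 0 = 0$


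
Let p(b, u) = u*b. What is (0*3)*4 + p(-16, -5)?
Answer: 80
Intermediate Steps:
p(b, u) = b*u
(0*3)*4 + p(-16, -5) = (0*3)*4 - 16*(-5) = 0*4 + 80 = 0 + 80 = 80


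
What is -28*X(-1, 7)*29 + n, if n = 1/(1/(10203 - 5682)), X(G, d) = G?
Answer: 5333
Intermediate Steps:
n = 4521 (n = 1/(1/4521) = 4521)
-28*X(-1, 7)*29 + n = -28*(-1)*29 + 4521 = 28*29 + 4521 = 812 + 4521 = 5333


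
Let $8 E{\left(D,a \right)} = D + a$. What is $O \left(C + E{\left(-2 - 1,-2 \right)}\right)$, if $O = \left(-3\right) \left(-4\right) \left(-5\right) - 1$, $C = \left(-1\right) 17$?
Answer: $\frac{8601}{8} \approx 1075.1$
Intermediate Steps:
$C = -17$
$O = -61$ ($O = 12 \left(-5\right) - 1 = -60 - 1 = -61$)
$E{\left(D,a \right)} = \frac{D}{8} + \frac{a}{8}$ ($E{\left(D,a \right)} = \frac{D + a}{8} = \frac{D}{8} + \frac{a}{8}$)
$O \left(C + E{\left(-2 - 1,-2 \right)}\right) = - 61 \left(-17 + \left(\frac{-2 - 1}{8} + \frac{1}{8} \left(-2\right)\right)\right) = - 61 \left(-17 + \left(\frac{-2 - 1}{8} - \frac{1}{4}\right)\right) = - 61 \left(-17 + \left(\frac{1}{8} \left(-3\right) - \frac{1}{4}\right)\right) = - 61 \left(-17 - \frac{5}{8}\right) = \left(-61\right) \left(- \frac{141}{8}\right) = \frac{8601}{8}$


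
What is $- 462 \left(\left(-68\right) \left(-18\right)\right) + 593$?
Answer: $-564895$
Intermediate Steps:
$- 462 \left(\left(-68\right) \left(-18\right)\right) + 593 = \left(-462\right) 1224 + 593 = -565488 + 593 = -564895$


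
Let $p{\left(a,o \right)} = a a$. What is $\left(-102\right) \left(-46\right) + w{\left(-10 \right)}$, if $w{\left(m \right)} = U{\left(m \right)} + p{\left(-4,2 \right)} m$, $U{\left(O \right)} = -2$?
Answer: $4530$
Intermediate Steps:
$p{\left(a,o \right)} = a^{2}$
$w{\left(m \right)} = -2 + 16 m$ ($w{\left(m \right)} = -2 + \left(-4\right)^{2} m = -2 + 16 m$)
$\left(-102\right) \left(-46\right) + w{\left(-10 \right)} = \left(-102\right) \left(-46\right) + \left(-2 + 16 \left(-10\right)\right) = 4692 - 162 = 4530$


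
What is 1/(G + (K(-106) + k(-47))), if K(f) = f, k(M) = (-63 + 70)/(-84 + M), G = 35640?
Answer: 131/4654947 ≈ 2.8142e-5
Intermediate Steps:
k(M) = 7/(-84 + M)
1/(G + (K(-106) + k(-47))) = 1/(35640 + (-106 + 7/(-84 - 47))) = 1/(35640 + (-106 + 7/(-131))) = 1/(35640 + (-106 + 7*(-1/131))) = 1/(35640 + (-106 - 7/131)) = 1/(35640 - 13893/131) = 1/(4654947/131) = 131/4654947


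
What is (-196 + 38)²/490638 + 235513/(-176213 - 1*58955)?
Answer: -54840446671/57691178592 ≈ -0.95059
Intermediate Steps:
(-196 + 38)²/490638 + 235513/(-176213 - 1*58955) = (-158)²*(1/490638) + 235513/(-176213 - 58955) = 24964*(1/490638) + 235513/(-235168) = 12482/245319 + 235513*(-1/235168) = 12482/245319 - 235513/235168 = -54840446671/57691178592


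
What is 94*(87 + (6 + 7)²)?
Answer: 24064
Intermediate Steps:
94*(87 + (6 + 7)²) = 94*(87 + 13²) = 94*(87 + 169) = 94*256 = 24064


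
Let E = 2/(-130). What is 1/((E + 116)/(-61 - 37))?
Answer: -910/1077 ≈ -0.84494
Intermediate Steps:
E = -1/65 (E = 2*(-1/130) = -1/65 ≈ -0.015385)
1/((E + 116)/(-61 - 37)) = 1/((-1/65 + 116)/(-61 - 37)) = 1/((7539/65)/(-98)) = 1/((7539/65)*(-1/98)) = 1/(-1077/910) = -910/1077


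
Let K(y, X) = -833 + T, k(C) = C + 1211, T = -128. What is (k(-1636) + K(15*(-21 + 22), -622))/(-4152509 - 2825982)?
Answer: 1386/6978491 ≈ 0.00019861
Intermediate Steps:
k(C) = 1211 + C
K(y, X) = -961 (K(y, X) = -833 - 128 = -961)
(k(-1636) + K(15*(-21 + 22), -622))/(-4152509 - 2825982) = ((1211 - 1636) - 961)/(-4152509 - 2825982) = (-425 - 961)/(-6978491) = -1386*(-1/6978491) = 1386/6978491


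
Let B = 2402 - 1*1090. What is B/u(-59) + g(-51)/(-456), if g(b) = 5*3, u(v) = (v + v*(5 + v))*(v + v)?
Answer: -1022177/28042936 ≈ -0.036450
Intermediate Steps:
B = 1312 (B = 2402 - 1090 = 1312)
u(v) = 2*v*(v + v*(5 + v)) (u(v) = (v + v*(5 + v))*(2*v) = 2*v*(v + v*(5 + v)))
g(b) = 15
B/u(-59) + g(-51)/(-456) = 1312/((2*(-59)²*(6 - 59))) + 15/(-456) = 1312/((2*3481*(-53))) + 15*(-1/456) = 1312/(-368986) - 5/152 = 1312*(-1/368986) - 5/152 = -656/184493 - 5/152 = -1022177/28042936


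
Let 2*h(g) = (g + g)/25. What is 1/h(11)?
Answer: 25/11 ≈ 2.2727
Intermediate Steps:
h(g) = g/25 (h(g) = ((g + g)/25)/2 = ((2*g)*(1/25))/2 = (2*g/25)/2 = g/25)
1/h(11) = 1/((1/25)*11) = 1/(11/25) = 25/11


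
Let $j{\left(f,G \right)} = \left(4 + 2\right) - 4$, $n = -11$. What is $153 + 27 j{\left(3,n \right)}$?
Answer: $207$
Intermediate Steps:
$j{\left(f,G \right)} = 2$ ($j{\left(f,G \right)} = 6 - 4 = 2$)
$153 + 27 j{\left(3,n \right)} = 153 + 27 \cdot 2 = 153 + 54 = 207$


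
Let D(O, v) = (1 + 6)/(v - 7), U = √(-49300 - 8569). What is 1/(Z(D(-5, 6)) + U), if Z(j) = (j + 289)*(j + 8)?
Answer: 282/137393 - 7*I*√1181/137393 ≈ 0.0020525 - 0.0017509*I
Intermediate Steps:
U = 7*I*√1181 (U = √(-57869) = 7*I*√1181 ≈ 240.56*I)
D(O, v) = 7/(-7 + v)
Z(j) = (8 + j)*(289 + j) (Z(j) = (289 + j)*(8 + j) = (8 + j)*(289 + j))
1/(Z(D(-5, 6)) + U) = 1/((2312 + (7/(-7 + 6))² + 297*(7/(-7 + 6))) + 7*I*√1181) = 1/((2312 + (7/(-1))² + 297*(7/(-1))) + 7*I*√1181) = 1/((2312 + (7*(-1))² + 297*(7*(-1))) + 7*I*√1181) = 1/((2312 + (-7)² + 297*(-7)) + 7*I*√1181) = 1/((2312 + 49 - 2079) + 7*I*√1181) = 1/(282 + 7*I*√1181)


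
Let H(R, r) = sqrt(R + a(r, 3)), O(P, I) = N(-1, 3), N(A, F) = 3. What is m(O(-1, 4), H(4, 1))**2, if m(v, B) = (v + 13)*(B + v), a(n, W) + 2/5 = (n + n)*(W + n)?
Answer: 26368/5 + 1536*sqrt(290)/5 ≈ 10505.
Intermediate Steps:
O(P, I) = 3
a(n, W) = -2/5 + 2*n*(W + n) (a(n, W) = -2/5 + (n + n)*(W + n) = -2/5 + (2*n)*(W + n) = -2/5 + 2*n*(W + n))
H(R, r) = sqrt(-2/5 + R + 2*r**2 + 6*r) (H(R, r) = sqrt(R + (-2/5 + 2*r**2 + 2*3*r)) = sqrt(R + (-2/5 + 2*r**2 + 6*r)) = sqrt(-2/5 + R + 2*r**2 + 6*r))
m(v, B) = (13 + v)*(B + v)
m(O(-1, 4), H(4, 1))**2 = (3**2 + 13*(sqrt(-10 + 25*4 + 50*1**2 + 150*1)/5) + 13*3 + (sqrt(-10 + 25*4 + 50*1**2 + 150*1)/5)*3)**2 = (9 + 13*(sqrt(-10 + 100 + 50*1 + 150)/5) + 39 + (sqrt(-10 + 100 + 50*1 + 150)/5)*3)**2 = (9 + 13*(sqrt(-10 + 100 + 50 + 150)/5) + 39 + (sqrt(-10 + 100 + 50 + 150)/5)*3)**2 = (9 + 13*(sqrt(290)/5) + 39 + (sqrt(290)/5)*3)**2 = (9 + 13*sqrt(290)/5 + 39 + 3*sqrt(290)/5)**2 = (48 + 16*sqrt(290)/5)**2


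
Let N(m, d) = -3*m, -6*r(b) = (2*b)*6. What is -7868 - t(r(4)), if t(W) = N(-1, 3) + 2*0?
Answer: -7871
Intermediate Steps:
r(b) = -2*b (r(b) = -2*b*6/6 = -2*b)
t(W) = 3 (t(W) = -3*(-1) + 2*0 = 3 + 0 = 3)
-7868 - t(r(4)) = -7868 - 1*3 = -7868 - 3 = -7871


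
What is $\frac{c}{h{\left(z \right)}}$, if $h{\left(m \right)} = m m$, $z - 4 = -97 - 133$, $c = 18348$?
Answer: $\frac{4587}{12769} \approx 0.35923$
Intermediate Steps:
$z = -226$ ($z = 4 - 230 = -226$)
$h{\left(m \right)} = m^{2}$
$\frac{c}{h{\left(z \right)}} = \frac{18348}{\left(-226\right)^{2}} = \frac{18348}{51076} = 18348 \cdot \frac{1}{51076} = \frac{4587}{12769}$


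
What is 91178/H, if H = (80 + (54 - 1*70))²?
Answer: 45589/2048 ≈ 22.260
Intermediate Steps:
H = 4096 (H = (80 + (54 - 70))² = (80 - 16)² = 64² = 4096)
91178/H = 91178/4096 = 91178*(1/4096) = 45589/2048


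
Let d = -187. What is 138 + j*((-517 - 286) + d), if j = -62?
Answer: 61518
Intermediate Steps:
138 + j*((-517 - 286) + d) = 138 - 62*((-517 - 286) - 187) = 138 - 62*(-803 - 187) = 138 - 62*(-990) = 138 + 61380 = 61518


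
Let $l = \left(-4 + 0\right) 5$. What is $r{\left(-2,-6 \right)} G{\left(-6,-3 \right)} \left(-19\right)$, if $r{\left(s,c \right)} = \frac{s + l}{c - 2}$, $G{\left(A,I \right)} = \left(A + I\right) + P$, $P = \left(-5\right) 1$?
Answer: $\frac{1463}{2} \approx 731.5$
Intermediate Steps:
$P = -5$
$l = -20$ ($l = \left(-4\right) 5 = -20$)
$G{\left(A,I \right)} = -5 + A + I$ ($G{\left(A,I \right)} = \left(A + I\right) - 5 = -5 + A + I$)
$r{\left(s,c \right)} = \frac{-20 + s}{-2 + c}$ ($r{\left(s,c \right)} = \frac{s - 20}{c - 2} = \frac{-20 + s}{-2 + c}$)
$r{\left(-2,-6 \right)} G{\left(-6,-3 \right)} \left(-19\right) = \frac{-20 - 2}{-2 - 6} \left(-5 - 6 - 3\right) \left(-19\right) = \frac{1}{-8} \left(-22\right) \left(-14\right) \left(-19\right) = \left(- \frac{1}{8}\right) \left(-22\right) \left(-14\right) \left(-19\right) = \frac{11}{4} \left(-14\right) \left(-19\right) = \left(- \frac{77}{2}\right) \left(-19\right) = \frac{1463}{2}$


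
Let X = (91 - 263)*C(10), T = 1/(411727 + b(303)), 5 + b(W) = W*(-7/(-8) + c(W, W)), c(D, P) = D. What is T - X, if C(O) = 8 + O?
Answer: 12478022432/4030369 ≈ 3096.0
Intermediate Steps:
b(W) = -5 + W*(7/8 + W) (b(W) = -5 + W*(-7/(-8) + W) = -5 + W*(-7*(-⅛) + W) = -5 + W*(7/8 + W))
T = 8/4030369 (T = 1/(411727 + (-5 + 303² + (7/8)*303)) = 1/(411727 + (-5 + 91809 + 2121/8)) = 1/(411727 + 736553/8) = 1/(4030369/8) = 8/4030369 ≈ 1.9849e-6)
X = -3096 (X = (91 - 263)*(8 + 10) = -172*18 = -3096)
T - X = 8/4030369 - 1*(-3096) = 8/4030369 + 3096 = 12478022432/4030369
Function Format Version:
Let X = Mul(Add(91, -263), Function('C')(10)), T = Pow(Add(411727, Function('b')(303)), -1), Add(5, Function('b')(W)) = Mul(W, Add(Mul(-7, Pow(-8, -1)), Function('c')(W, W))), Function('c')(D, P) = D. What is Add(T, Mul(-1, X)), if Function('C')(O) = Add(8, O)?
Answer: Rational(12478022432, 4030369) ≈ 3096.0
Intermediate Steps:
Function('b')(W) = Add(-5, Mul(W, Add(Rational(7, 8), W))) (Function('b')(W) = Add(-5, Mul(W, Add(Mul(-7, Pow(-8, -1)), W))) = Add(-5, Mul(W, Add(Mul(-7, Rational(-1, 8)), W))) = Add(-5, Mul(W, Add(Rational(7, 8), W))))
T = Rational(8, 4030369) (T = Pow(Add(411727, Add(-5, Pow(303, 2), Mul(Rational(7, 8), 303))), -1) = Pow(Add(411727, Add(-5, 91809, Rational(2121, 8))), -1) = Pow(Add(411727, Rational(736553, 8)), -1) = Pow(Rational(4030369, 8), -1) = Rational(8, 4030369) ≈ 1.9849e-6)
X = -3096 (X = Mul(Add(91, -263), Add(8, 10)) = Mul(-172, 18) = -3096)
Add(T, Mul(-1, X)) = Add(Rational(8, 4030369), Mul(-1, -3096)) = Add(Rational(8, 4030369), 3096) = Rational(12478022432, 4030369)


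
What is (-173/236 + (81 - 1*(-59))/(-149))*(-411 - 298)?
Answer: 41701253/35164 ≈ 1185.9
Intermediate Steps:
(-173/236 + (81 - 1*(-59))/(-149))*(-411 - 298) = (-173*1/236 + (81 + 59)*(-1/149))*(-709) = (-173/236 + 140*(-1/149))*(-709) = (-173/236 - 140/149)*(-709) = -58817/35164*(-709) = 41701253/35164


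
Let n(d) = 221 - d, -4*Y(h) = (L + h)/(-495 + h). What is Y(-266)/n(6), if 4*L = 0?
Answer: -133/327230 ≈ -0.00040644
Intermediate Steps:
L = 0 (L = (¼)*0 = 0)
Y(h) = -h/(4*(-495 + h)) (Y(h) = -(0 + h)/(4*(-495 + h)) = -h/(4*(-495 + h)))
Y(-266)/n(6) = (-1*(-266)/(-1980 + 4*(-266)))/(221 - 1*6) = (-1*(-266)/(-1980 - 1064))/(221 - 6) = -1*(-266)/(-3044)/215 = -1*(-266)*(-1/3044)*(1/215) = -133/1522*1/215 = -133/327230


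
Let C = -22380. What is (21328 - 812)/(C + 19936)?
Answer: -5129/611 ≈ -8.3944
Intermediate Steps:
(21328 - 812)/(C + 19936) = (21328 - 812)/(-22380 + 19936) = 20516/(-2444) = 20516*(-1/2444) = -5129/611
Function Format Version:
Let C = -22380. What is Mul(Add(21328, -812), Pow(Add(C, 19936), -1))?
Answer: Rational(-5129, 611) ≈ -8.3944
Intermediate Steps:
Mul(Add(21328, -812), Pow(Add(C, 19936), -1)) = Mul(Add(21328, -812), Pow(Add(-22380, 19936), -1)) = Mul(20516, Pow(-2444, -1)) = Mul(20516, Rational(-1, 2444)) = Rational(-5129, 611)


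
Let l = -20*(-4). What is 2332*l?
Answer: 186560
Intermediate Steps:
l = 80
2332*l = 2332*80 = 186560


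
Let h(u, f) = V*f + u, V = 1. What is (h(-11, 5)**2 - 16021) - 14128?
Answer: -30113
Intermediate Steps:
h(u, f) = f + u (h(u, f) = 1*f + u = f + u)
(h(-11, 5)**2 - 16021) - 14128 = ((5 - 11)**2 - 16021) - 14128 = ((-6)**2 - 16021) - 14128 = (36 - 16021) - 14128 = -15985 - 14128 = -30113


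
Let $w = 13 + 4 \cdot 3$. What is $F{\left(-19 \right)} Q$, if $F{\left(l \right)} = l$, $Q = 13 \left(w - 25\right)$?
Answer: $0$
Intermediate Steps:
$w = 25$ ($w = 13 + 12 = 25$)
$Q = 0$ ($Q = 13 \left(25 - 25\right) = 13 \cdot 0 = 0$)
$F{\left(-19 \right)} Q = \left(-19\right) 0 = 0$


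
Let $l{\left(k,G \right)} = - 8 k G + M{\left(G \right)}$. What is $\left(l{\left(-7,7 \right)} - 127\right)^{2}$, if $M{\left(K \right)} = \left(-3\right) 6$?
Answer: $61009$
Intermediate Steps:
$M{\left(K \right)} = -18$
$l{\left(k,G \right)} = -18 - 8 G k$ ($l{\left(k,G \right)} = - 8 k G - 18 = - 8 G k - 18 = -18 - 8 G k$)
$\left(l{\left(-7,7 \right)} - 127\right)^{2} = \left(\left(-18 - 56 \left(-7\right)\right) - 127\right)^{2} = \left(\left(-18 + 392\right) - 127\right)^{2} = \left(374 - 127\right)^{2} = 247^{2} = 61009$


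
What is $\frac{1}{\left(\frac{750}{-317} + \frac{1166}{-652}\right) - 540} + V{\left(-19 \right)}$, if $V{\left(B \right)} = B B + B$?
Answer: $\frac{19231921580}{56233991} \approx 342.0$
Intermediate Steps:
$V{\left(B \right)} = B + B^{2}$ ($V{\left(B \right)} = B^{2} + B = B + B^{2}$)
$\frac{1}{\left(\frac{750}{-317} + \frac{1166}{-652}\right) - 540} + V{\left(-19 \right)} = \frac{1}{\left(\frac{750}{-317} + \frac{1166}{-652}\right) - 540} - 19 \left(1 - 19\right) = \frac{1}{\left(750 \left(- \frac{1}{317}\right) + 1166 \left(- \frac{1}{652}\right)\right) - 540} - -342 = \frac{1}{\left(- \frac{750}{317} - \frac{583}{326}\right) - 540} + 342 = \frac{1}{- \frac{429311}{103342} - 540} + 342 = \frac{1}{- \frac{56233991}{103342}} + 342 = - \frac{103342}{56233991} + 342 = \frac{19231921580}{56233991}$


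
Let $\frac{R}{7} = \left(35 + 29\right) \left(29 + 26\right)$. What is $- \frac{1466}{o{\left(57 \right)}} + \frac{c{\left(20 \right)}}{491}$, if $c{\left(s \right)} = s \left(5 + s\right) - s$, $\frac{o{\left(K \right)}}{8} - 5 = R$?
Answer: $\frac{46958497}{48402780} \approx 0.97016$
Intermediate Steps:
$R = 24640$ ($R = 7 \left(35 + 29\right) \left(29 + 26\right) = 7 \cdot 64 \cdot 55 = 7 \cdot 3520 = 24640$)
$o{\left(K \right)} = 197160$ ($o{\left(K \right)} = 40 + 8 \cdot 24640 = 40 + 197120 = 197160$)
$c{\left(s \right)} = - s + s \left(5 + s\right)$
$- \frac{1466}{o{\left(57 \right)}} + \frac{c{\left(20 \right)}}{491} = - \frac{1466}{197160} + \frac{20 \left(4 + 20\right)}{491} = \left(-1466\right) \frac{1}{197160} + 20 \cdot 24 \cdot \frac{1}{491} = - \frac{733}{98580} + 480 \cdot \frac{1}{491} = - \frac{733}{98580} + \frac{480}{491} = \frac{46958497}{48402780}$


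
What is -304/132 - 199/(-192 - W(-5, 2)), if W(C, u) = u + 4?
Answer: -257/198 ≈ -1.2980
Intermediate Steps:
W(C, u) = 4 + u
-304/132 - 199/(-192 - W(-5, 2)) = -304/132 - 199/(-192 - (4 + 2)) = -304*1/132 - 199/(-192 - 1*6) = -76/33 - 199/(-192 - 6) = -76/33 - 199/(-198) = -76/33 - 199*(-1/198) = -76/33 + 199/198 = -257/198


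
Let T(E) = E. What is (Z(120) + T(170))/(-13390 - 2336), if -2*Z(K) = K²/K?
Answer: -55/7863 ≈ -0.0069948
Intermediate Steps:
Z(K) = -K/2 (Z(K) = -K²/(2*K) = -K/2)
(Z(120) + T(170))/(-13390 - 2336) = (-½*120 + 170)/(-13390 - 2336) = (-60 + 170)/(-15726) = 110*(-1/15726) = -55/7863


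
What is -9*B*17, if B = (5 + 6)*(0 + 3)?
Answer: -5049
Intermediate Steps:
B = 33 (B = 11*3 = 33)
-9*B*17 = -9*33*17 = -297*17 = -5049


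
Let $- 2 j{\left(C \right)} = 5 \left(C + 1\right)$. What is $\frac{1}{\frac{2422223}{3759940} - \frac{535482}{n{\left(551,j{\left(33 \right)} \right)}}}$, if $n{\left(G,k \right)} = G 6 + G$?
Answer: $- \frac{14502088580}{2004037676969} \approx -0.0072364$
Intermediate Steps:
$j{\left(C \right)} = - \frac{5}{2} - \frac{5 C}{2}$ ($j{\left(C \right)} = - \frac{5 \left(C + 1\right)}{2} = - \frac{5 \left(1 + C\right)}{2} = - \frac{5 + 5 C}{2} = - \frac{5}{2} - \frac{5 C}{2}$)
$n{\left(G,k \right)} = 7 G$ ($n{\left(G,k \right)} = 6 G + G = 7 G$)
$\frac{1}{\frac{2422223}{3759940} - \frac{535482}{n{\left(551,j{\left(33 \right)} \right)}}} = \frac{1}{\frac{2422223}{3759940} - \frac{535482}{7 \cdot 551}} = \frac{1}{2422223 \cdot \frac{1}{3759940} - \frac{535482}{3857}} = \frac{1}{\frac{2422223}{3759940} - \frac{535482}{3857}} = \frac{1}{- \frac{2004037676969}{14502088580}} = - \frac{14502088580}{2004037676969}$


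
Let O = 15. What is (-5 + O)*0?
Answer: 0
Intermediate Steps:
(-5 + O)*0 = (-5 + 15)*0 = 10*0 = 0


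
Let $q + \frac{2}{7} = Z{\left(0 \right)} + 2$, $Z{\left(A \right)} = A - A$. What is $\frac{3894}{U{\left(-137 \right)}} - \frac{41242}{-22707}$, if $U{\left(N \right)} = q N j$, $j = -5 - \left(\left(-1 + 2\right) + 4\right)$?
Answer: $\frac{216160981}{62217180} \approx 3.4743$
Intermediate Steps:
$Z{\left(A \right)} = 0$
$q = \frac{12}{7}$ ($q = - \frac{2}{7} + \left(0 + 2\right) = - \frac{2}{7} + 2 = \frac{12}{7} \approx 1.7143$)
$j = -10$ ($j = -5 - \left(1 + 4\right) = -5 - 5 = -10$)
$U{\left(N \right)} = - \frac{120 N}{7}$ ($U{\left(N \right)} = \frac{12 N}{7} \left(-10\right) = - \frac{120 N}{7}$)
$\frac{3894}{U{\left(-137 \right)}} - \frac{41242}{-22707} = \frac{3894}{\left(- \frac{120}{7}\right) \left(-137\right)} - \frac{41242}{-22707} = \frac{3894}{\frac{16440}{7}} - - \frac{41242}{22707} = 3894 \cdot \frac{7}{16440} + \frac{41242}{22707} = \frac{4543}{2740} + \frac{41242}{22707} = \frac{216160981}{62217180}$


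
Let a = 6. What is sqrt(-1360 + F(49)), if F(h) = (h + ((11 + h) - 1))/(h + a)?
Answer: 2*I*sqrt(1027015)/55 ≈ 36.852*I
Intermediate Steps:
F(h) = (10 + 2*h)/(6 + h) (F(h) = (h + ((11 + h) - 1))/(h + 6) = (h + (10 + h))/(6 + h) = (10 + 2*h)/(6 + h))
sqrt(-1360 + F(49)) = sqrt(-1360 + 2*(5 + 49)/(6 + 49)) = sqrt(-1360 + 2*54/55) = sqrt(-1360 + 2*(1/55)*54) = sqrt(-1360 + 108/55) = sqrt(-74692/55) = 2*I*sqrt(1027015)/55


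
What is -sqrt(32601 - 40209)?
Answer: -2*I*sqrt(1902) ≈ -87.224*I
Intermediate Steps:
-sqrt(32601 - 40209) = -sqrt(-7608) = -2*I*sqrt(1902)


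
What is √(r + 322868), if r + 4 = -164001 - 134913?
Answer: 5*√958 ≈ 154.76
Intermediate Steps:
r = -298918 (r = -4 + (-164001 - 134913) = -4 - 298914 = -298918)
√(r + 322868) = √(-298918 + 322868) = √23950 = 5*√958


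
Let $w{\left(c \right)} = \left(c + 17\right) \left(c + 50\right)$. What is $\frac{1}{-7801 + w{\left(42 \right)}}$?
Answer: $- \frac{1}{2373} \approx -0.00042141$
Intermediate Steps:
$w{\left(c \right)} = \left(17 + c\right) \left(50 + c\right)$
$\frac{1}{-7801 + w{\left(42 \right)}} = \frac{1}{-7801 + \left(850 + 42^{2} + 67 \cdot 42\right)} = \frac{1}{-7801 + \left(850 + 1764 + 2814\right)} = \frac{1}{-7801 + 5428} = \frac{1}{-2373} = - \frac{1}{2373}$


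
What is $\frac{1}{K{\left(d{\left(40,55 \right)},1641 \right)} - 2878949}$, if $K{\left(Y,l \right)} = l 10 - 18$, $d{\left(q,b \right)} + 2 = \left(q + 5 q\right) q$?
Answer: $- \frac{1}{2862557} \approx -3.4934 \cdot 10^{-7}$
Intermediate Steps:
$d{\left(q,b \right)} = -2 + 6 q^{2}$ ($d{\left(q,b \right)} = -2 + \left(q + 5 q\right) q = -2 + 6 q q = -2 + 6 q^{2}$)
$K{\left(Y,l \right)} = -18 + 10 l$ ($K{\left(Y,l \right)} = 10 l - 18 = -18 + 10 l$)
$\frac{1}{K{\left(d{\left(40,55 \right)},1641 \right)} - 2878949} = \frac{1}{\left(-18 + 10 \cdot 1641\right) - 2878949} = \frac{1}{\left(-18 + 16410\right) - 2878949} = \frac{1}{16392 - 2878949} = \frac{1}{-2862557} = - \frac{1}{2862557}$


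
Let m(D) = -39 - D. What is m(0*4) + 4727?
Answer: 4688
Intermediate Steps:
m(0*4) + 4727 = (-39 - 0*4) + 4727 = (-39 - 1*0) + 4727 = (-39 + 0) + 4727 = -39 + 4727 = 4688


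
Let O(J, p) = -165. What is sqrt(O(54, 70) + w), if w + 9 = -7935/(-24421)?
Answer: I*sqrt(103577251299)/24421 ≈ 13.179*I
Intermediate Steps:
w = -211854/24421 (w = -9 - 7935/(-24421) = -9 - 7935*(-1/24421) = -9 + 7935/24421 = -211854/24421 ≈ -8.6751)
sqrt(O(54, 70) + w) = sqrt(-165 - 211854/24421) = sqrt(-4241319/24421) = I*sqrt(103577251299)/24421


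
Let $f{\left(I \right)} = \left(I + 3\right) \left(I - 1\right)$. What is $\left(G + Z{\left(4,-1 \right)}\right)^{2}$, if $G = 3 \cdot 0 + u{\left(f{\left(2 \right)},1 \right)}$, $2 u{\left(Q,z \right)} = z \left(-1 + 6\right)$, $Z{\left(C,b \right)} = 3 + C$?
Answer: $\frac{361}{4} \approx 90.25$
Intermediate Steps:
$f{\left(I \right)} = \left(-1 + I\right) \left(3 + I\right)$ ($f{\left(I \right)} = \left(3 + I\right) \left(-1 + I\right) = \left(-1 + I\right) \left(3 + I\right)$)
$u{\left(Q,z \right)} = \frac{5 z}{2}$ ($u{\left(Q,z \right)} = \frac{z \left(-1 + 6\right)}{2} = \frac{z 5}{2} = \frac{5 z}{2}$)
$G = \frac{5}{2}$ ($G = 3 \cdot 0 + \frac{5}{2} \cdot 1 = 0 + \frac{5}{2} = \frac{5}{2} \approx 2.5$)
$\left(G + Z{\left(4,-1 \right)}\right)^{2} = \left(\frac{5}{2} + \left(3 + 4\right)\right)^{2} = \left(\frac{5}{2} + 7\right)^{2} = \left(\frac{19}{2}\right)^{2} = \frac{361}{4}$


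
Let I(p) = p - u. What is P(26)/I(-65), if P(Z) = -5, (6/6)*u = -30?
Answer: ⅐ ≈ 0.14286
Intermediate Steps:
u = -30
I(p) = 30 + p (I(p) = p - 1*(-30) = p + 30 = 30 + p)
P(26)/I(-65) = -5/(30 - 65) = -5/(-35) = -5*(-1/35) = ⅐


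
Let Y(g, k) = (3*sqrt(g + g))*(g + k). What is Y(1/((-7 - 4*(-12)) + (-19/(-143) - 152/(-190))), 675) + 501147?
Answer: 501147 + 20238565*sqrt(10718565)/149820054 ≈ 5.0159e+5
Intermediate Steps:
Y(g, k) = 3*sqrt(2)*sqrt(g)*(g + k) (Y(g, k) = (3*sqrt(2*g))*(g + k) = (3*(sqrt(2)*sqrt(g)))*(g + k) = (3*sqrt(2)*sqrt(g))*(g + k) = 3*sqrt(2)*sqrt(g)*(g + k))
Y(1/((-7 - 4*(-12)) + (-19/(-143) - 152/(-190))), 675) + 501147 = 3*sqrt(2)*sqrt(1/((-7 - 4*(-12)) + (-19/(-143) - 152/(-190))))*(1/((-7 - 4*(-12)) + (-19/(-143) - 152/(-190))) + 675) + 501147 = 3*sqrt(2)*sqrt(1/((-7 + 48) + (-19*(-1/143) - 152*(-1/190))))*(1/((-7 + 48) + (-19*(-1/143) - 152*(-1/190))) + 675) + 501147 = 3*sqrt(2)*sqrt(1/(41 + (19/143 + 4/5)))*(1/(41 + (19/143 + 4/5)) + 675) + 501147 = 3*sqrt(2)*sqrt(1/(41 + 667/715))*(1/(41 + 667/715) + 675) + 501147 = 3*sqrt(2)*sqrt(1/(29982/715))*(1/(29982/715) + 675) + 501147 = 3*sqrt(2)*sqrt(715/29982)*(715/29982 + 675) + 501147 = 3*sqrt(2)*(sqrt(21437130)/29982)*(20238565/29982) + 501147 = 20238565*sqrt(10718565)/149820054 + 501147 = 501147 + 20238565*sqrt(10718565)/149820054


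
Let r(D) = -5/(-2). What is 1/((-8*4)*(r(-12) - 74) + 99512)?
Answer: 1/101800 ≈ 9.8232e-6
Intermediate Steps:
r(D) = 5/2 (r(D) = -5*(-½) = 5/2)
1/((-8*4)*(r(-12) - 74) + 99512) = 1/((-8*4)*(5/2 - 74) + 99512) = 1/(-32*(-143/2) + 99512) = 1/(2288 + 99512) = 1/101800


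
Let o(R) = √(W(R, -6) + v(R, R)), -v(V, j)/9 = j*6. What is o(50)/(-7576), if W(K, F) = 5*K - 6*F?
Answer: -I*√2414/7576 ≈ -0.0064853*I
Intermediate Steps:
v(V, j) = -54*j (v(V, j) = -9*j*6 = -54*j)
W(K, F) = -6*F + 5*K
o(R) = √(36 - 49*R) (o(R) = √((-6*(-6) + 5*R) - 54*R) = √((36 + 5*R) - 54*R) = √(36 - 49*R))
o(50)/(-7576) = √(36 - 49*50)/(-7576) = √(36 - 2450)*(-1/7576) = √(-2414)*(-1/7576) = (I*√2414)*(-1/7576) = -I*√2414/7576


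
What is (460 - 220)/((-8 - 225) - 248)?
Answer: -240/481 ≈ -0.49896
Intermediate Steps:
(460 - 220)/((-8 - 225) - 248) = 240/(-233 - 248) = 240/(-481) = 240*(-1/481) = -240/481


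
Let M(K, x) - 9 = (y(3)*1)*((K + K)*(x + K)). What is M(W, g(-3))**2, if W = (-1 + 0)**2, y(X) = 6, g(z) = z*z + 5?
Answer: 35721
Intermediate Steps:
g(z) = 5 + z**2 (g(z) = z**2 + 5 = 5 + z**2)
W = 1 (W = (-1)**2 = 1)
M(K, x) = 9 + 12*K*(K + x) (M(K, x) = 9 + (6*1)*((K + K)*(x + K)) = 9 + 6*((2*K)*(K + x)) = 9 + 6*(2*K*(K + x)) = 9 + 12*K*(K + x))
M(W, g(-3))**2 = (9 + 12*1**2 + 12*1*(5 + (-3)**2))**2 = (9 + 12*1 + 12*1*(5 + 9))**2 = (9 + 12 + 12*1*14)**2 = (9 + 12 + 168)**2 = 189**2 = 35721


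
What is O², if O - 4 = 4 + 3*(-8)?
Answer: 256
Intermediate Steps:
O = -16 (O = 4 + (4 + 3*(-8)) = 4 + (4 - 24) = 4 - 20 = -16)
O² = (-16)² = 256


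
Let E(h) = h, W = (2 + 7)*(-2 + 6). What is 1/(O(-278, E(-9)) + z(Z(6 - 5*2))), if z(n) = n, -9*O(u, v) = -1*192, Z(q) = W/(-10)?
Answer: 15/266 ≈ 0.056391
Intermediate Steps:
W = 36 (W = 9*4 = 36)
Z(q) = -18/5 (Z(q) = 36/(-10) = 36*(-⅒) = -18/5)
O(u, v) = 64/3 (O(u, v) = -(-1)*192/9 = -⅑*(-192) = 64/3)
1/(O(-278, E(-9)) + z(Z(6 - 5*2))) = 1/(64/3 - 18/5) = 1/(266/15) = 15/266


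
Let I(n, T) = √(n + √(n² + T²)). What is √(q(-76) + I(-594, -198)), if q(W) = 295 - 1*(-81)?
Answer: √(376 + 3*√22*√(-3 + √10)) ≈ 19.536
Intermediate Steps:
q(W) = 376 (q(W) = 295 + 81 = 376)
I(n, T) = √(n + √(T² + n²))
√(q(-76) + I(-594, -198)) = √(376 + √(-594 + √((-198)² + (-594)²))) = √(376 + √(-594 + √(39204 + 352836))) = √(376 + √(-594 + √392040)) = √(376 + √(-594 + 198*√10))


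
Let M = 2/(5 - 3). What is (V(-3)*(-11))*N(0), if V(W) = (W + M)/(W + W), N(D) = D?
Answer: 0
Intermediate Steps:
M = 1 (M = 2/2 = 2*(1/2) = 1)
V(W) = (1 + W)/(2*W) (V(W) = (W + 1)/(W + W) = (1 + W)/((2*W)) = (1 + W)*(1/(2*W)) = (1 + W)/(2*W))
(V(-3)*(-11))*N(0) = (((1/2)*(1 - 3)/(-3))*(-11))*0 = (((1/2)*(-1/3)*(-2))*(-11))*0 = ((1/3)*(-11))*0 = -11/3*0 = 0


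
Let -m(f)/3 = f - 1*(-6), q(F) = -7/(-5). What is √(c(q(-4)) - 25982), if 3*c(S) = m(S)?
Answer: I*√649735/5 ≈ 161.21*I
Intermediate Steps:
q(F) = 7/5 (q(F) = -7*(-⅕) = 7/5)
m(f) = -18 - 3*f (m(f) = -3*(f - 1*(-6)) = -3*(f + 6) = -3*(6 + f) = -18 - 3*f)
c(S) = -6 - S (c(S) = (-18 - 3*S)/3 = -6 - S)
√(c(q(-4)) - 25982) = √((-6 - 1*7/5) - 25982) = √((-6 - 7/5) - 25982) = √(-37/5 - 25982) = √(-129947/5) = I*√649735/5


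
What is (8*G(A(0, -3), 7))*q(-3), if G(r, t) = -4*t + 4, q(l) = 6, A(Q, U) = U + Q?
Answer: -1152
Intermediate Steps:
A(Q, U) = Q + U
G(r, t) = 4 - 4*t
(8*G(A(0, -3), 7))*q(-3) = (8*(4 - 4*7))*6 = (8*(4 - 28))*6 = (8*(-24))*6 = -192*6 = -1152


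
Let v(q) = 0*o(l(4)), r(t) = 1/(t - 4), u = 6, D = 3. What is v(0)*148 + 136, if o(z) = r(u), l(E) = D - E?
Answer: 136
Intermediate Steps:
l(E) = 3 - E
r(t) = 1/(-4 + t)
o(z) = ½ (o(z) = 1/(-4 + 6) = 1/2 = ½)
v(q) = 0 (v(q) = 0*(½) = 0)
v(0)*148 + 136 = 0*148 + 136 = 0 + 136 = 136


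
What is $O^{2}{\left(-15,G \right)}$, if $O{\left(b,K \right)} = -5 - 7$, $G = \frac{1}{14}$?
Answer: $144$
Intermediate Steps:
$G = \frac{1}{14} \approx 0.071429$
$O{\left(b,K \right)} = -12$ ($O{\left(b,K \right)} = -5 - 7 = -12$)
$O^{2}{\left(-15,G \right)} = \left(-12\right)^{2} = 144$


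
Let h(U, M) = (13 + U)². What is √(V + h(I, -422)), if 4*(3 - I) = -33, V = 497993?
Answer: √7977297/4 ≈ 706.10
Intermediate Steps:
I = 45/4 (I = 3 - ¼*(-33) = 3 + 33/4 = 45/4 ≈ 11.250)
√(V + h(I, -422)) = √(497993 + (13 + 45/4)²) = √(497993 + (97/4)²) = √(497993 + 9409/16) = √(7977297/16) = √7977297/4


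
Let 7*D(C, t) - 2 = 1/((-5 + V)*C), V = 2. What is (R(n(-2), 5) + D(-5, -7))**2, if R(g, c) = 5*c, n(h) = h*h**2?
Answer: 7054336/11025 ≈ 639.85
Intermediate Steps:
n(h) = h**3
D(C, t) = 2/7 - 1/(21*C) (D(C, t) = 2/7 + 1/(7*(((-5 + 2)*C))) = 2/7 + 1/(7*((-3*C))) = 2/7 + (-1/(3*C))/7 = 2/7 - 1/(21*C))
(R(n(-2), 5) + D(-5, -7))**2 = (5*5 + (1/21)*(-1 + 6*(-5))/(-5))**2 = (25 + (1/21)*(-1/5)*(-1 - 30))**2 = (25 + (1/21)*(-1/5)*(-31))**2 = (25 + 31/105)**2 = (2656/105)**2 = 7054336/11025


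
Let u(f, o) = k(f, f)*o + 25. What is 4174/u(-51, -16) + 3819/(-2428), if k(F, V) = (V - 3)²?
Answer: -188218261/113220068 ≈ -1.6624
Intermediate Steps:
k(F, V) = (-3 + V)²
u(f, o) = 25 + o*(-3 + f)² (u(f, o) = (-3 + f)²*o + 25 = o*(-3 + f)² + 25 = 25 + o*(-3 + f)²)
4174/u(-51, -16) + 3819/(-2428) = 4174/(25 - 16*(-3 - 51)²) + 3819/(-2428) = 4174/(25 - 16*(-54)²) + 3819*(-1/2428) = 4174/(25 - 16*2916) - 3819/2428 = 4174/(25 - 46656) - 3819/2428 = 4174/(-46631) - 3819/2428 = 4174*(-1/46631) - 3819/2428 = -4174/46631 - 3819/2428 = -188218261/113220068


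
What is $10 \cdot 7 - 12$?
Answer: $58$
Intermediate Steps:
$10 \cdot 7 - 12 = 70 - 12 = 58$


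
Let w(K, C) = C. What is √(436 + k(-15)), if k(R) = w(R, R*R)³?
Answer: 11*√94141 ≈ 3375.1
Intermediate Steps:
k(R) = R⁶ (k(R) = (R*R)³ = (R²)³ = R⁶)
√(436 + k(-15)) = √(436 + (-15)⁶) = √(436 + 11390625) = √11391061 = 11*√94141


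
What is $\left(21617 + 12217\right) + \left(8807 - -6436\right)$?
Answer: $49077$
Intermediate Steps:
$\left(21617 + 12217\right) + \left(8807 - -6436\right) = 33834 + \left(8807 + 6436\right) = 33834 + 15243 = 49077$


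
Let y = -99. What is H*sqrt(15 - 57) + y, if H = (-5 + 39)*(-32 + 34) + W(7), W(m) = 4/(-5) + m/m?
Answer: -99 + 341*I*sqrt(42)/5 ≈ -99.0 + 441.99*I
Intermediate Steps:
W(m) = 1/5 (W(m) = 4*(-1/5) + 1 = -4/5 + 1 = 1/5)
H = 341/5 (H = (-5 + 39)*(-32 + 34) + 1/5 = 34*2 + 1/5 = 68 + 1/5 = 341/5 ≈ 68.200)
H*sqrt(15 - 57) + y = 341*sqrt(15 - 57)/5 - 99 = 341*sqrt(-42)/5 - 99 = 341*(I*sqrt(42))/5 - 99 = 341*I*sqrt(42)/5 - 99 = -99 + 341*I*sqrt(42)/5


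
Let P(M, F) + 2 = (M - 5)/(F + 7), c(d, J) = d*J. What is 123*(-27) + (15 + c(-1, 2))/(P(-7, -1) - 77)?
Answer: -269014/81 ≈ -3321.2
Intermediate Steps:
c(d, J) = J*d
P(M, F) = -2 + (-5 + M)/(7 + F) (P(M, F) = -2 + (M - 5)/(F + 7) = -2 + (-5 + M)/(7 + F))
123*(-27) + (15 + c(-1, 2))/(P(-7, -1) - 77) = 123*(-27) + (15 + 2*(-1))/((-19 - 7 - 2*(-1))/(7 - 1) - 77) = -3321 + (15 - 2)/((-19 - 7 + 2)/6 - 77) = -3321 + 13/((1/6)*(-24) - 77) = -3321 + 13/(-4 - 77) = -3321 + 13/(-81) = -3321 + 13*(-1/81) = -3321 - 13/81 = -269014/81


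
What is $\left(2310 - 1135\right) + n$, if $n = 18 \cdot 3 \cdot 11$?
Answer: $1769$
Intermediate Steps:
$n = 594$ ($n = 54 \cdot 11 = 594$)
$\left(2310 - 1135\right) + n = \left(2310 - 1135\right) + 594 = 1175 + 594 = 1769$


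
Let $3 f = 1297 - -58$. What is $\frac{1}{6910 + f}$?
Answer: $\frac{3}{22085} \approx 0.00013584$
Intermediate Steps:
$f = \frac{1355}{3}$ ($f = \frac{1297 - -58}{3} = \frac{1297 + 58}{3} = \frac{1}{3} \cdot 1355 = \frac{1355}{3} \approx 451.67$)
$\frac{1}{6910 + f} = \frac{1}{6910 + \frac{1355}{3}} = \frac{1}{\frac{22085}{3}} = \frac{3}{22085}$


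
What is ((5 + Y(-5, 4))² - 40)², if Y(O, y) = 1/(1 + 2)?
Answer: 10816/81 ≈ 133.53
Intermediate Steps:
Y(O, y) = ⅓ (Y(O, y) = 1/3 = ⅓)
((5 + Y(-5, 4))² - 40)² = ((5 + ⅓)² - 40)² = ((16/3)² - 40)² = (256/9 - 40)² = (-104/9)² = 10816/81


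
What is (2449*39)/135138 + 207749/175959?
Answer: 14960268137/7926249114 ≈ 1.8874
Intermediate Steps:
(2449*39)/135138 + 207749/175959 = 95511*(1/135138) + 207749*(1/175959) = 31837/45046 + 207749/175959 = 14960268137/7926249114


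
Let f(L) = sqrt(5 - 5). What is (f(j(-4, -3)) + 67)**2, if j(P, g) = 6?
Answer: 4489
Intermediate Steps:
f(L) = 0 (f(L) = sqrt(0) = 0)
(f(j(-4, -3)) + 67)**2 = (0 + 67)**2 = 67**2 = 4489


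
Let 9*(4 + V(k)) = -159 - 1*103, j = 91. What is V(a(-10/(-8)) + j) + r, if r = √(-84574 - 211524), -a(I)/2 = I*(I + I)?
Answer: -298/9 + I*√296098 ≈ -33.111 + 544.15*I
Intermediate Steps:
a(I) = -4*I² (a(I) = -2*I*(I + I) = -2*I*2*I = -4*I²)
r = I*√296098 (r = √(-296098) = I*√296098 ≈ 544.15*I)
V(k) = -298/9 (V(k) = -4 + (-159 - 1*103)/9 = -4 + (-159 - 103)/9 = -4 + (⅑)*(-262) = -4 - 262/9 = -298/9)
V(a(-10/(-8)) + j) + r = -298/9 + I*√296098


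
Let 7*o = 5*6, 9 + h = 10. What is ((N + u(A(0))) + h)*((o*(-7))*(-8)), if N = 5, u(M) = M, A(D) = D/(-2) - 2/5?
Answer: 1344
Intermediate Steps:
A(D) = -2/5 - D/2 (A(D) = D*(-1/2) - 2*1/5 = -D/2 - 2/5 = -2/5 - D/2)
h = 1 (h = -9 + 10 = 1)
o = 30/7 (o = (5*6)/7 = (1/7)*30 = 30/7 ≈ 4.2857)
((N + u(A(0))) + h)*((o*(-7))*(-8)) = ((5 + (-2/5 - 1/2*0)) + 1)*(((30/7)*(-7))*(-8)) = ((5 + (-2/5 + 0)) + 1)*(-30*(-8)) = ((5 - 2/5) + 1)*240 = (23/5 + 1)*240 = (28/5)*240 = 1344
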